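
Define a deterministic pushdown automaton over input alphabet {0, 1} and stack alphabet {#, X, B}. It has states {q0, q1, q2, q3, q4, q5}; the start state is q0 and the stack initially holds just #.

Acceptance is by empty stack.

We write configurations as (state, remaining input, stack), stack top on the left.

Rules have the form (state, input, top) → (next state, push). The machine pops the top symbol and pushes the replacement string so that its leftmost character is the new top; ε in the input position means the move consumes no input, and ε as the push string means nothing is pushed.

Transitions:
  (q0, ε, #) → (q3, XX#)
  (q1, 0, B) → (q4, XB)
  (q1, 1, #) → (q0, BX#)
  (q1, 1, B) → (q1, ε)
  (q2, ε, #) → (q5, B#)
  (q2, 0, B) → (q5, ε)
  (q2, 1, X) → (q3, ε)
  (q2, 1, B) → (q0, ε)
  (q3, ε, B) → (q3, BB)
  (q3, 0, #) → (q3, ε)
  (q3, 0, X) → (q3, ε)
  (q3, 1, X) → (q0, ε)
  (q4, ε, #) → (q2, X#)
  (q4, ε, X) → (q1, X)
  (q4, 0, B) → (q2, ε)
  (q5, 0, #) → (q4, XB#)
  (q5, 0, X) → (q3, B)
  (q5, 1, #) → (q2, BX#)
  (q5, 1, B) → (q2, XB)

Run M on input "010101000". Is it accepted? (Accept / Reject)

(q0, 010101000, #) ⊢ (q3, 010101000, XX#) ⊢ (q3, 10101000, X#) ⊢ (q0, 0101000, #) ⊢ (q3, 0101000, XX#) ⊢ (q3, 101000, X#) ⊢ (q0, 01000, #) ⊢ (q3, 01000, XX#) ⊢ (q3, 1000, X#) ⊢ (q0, 000, #) ⊢ (q3, 000, XX#) ⊢ (q3, 00, X#) ⊢ (q3, 0, #) ⊢ (q3, ε, ε)
All input consumed and the stack is empty.

Accept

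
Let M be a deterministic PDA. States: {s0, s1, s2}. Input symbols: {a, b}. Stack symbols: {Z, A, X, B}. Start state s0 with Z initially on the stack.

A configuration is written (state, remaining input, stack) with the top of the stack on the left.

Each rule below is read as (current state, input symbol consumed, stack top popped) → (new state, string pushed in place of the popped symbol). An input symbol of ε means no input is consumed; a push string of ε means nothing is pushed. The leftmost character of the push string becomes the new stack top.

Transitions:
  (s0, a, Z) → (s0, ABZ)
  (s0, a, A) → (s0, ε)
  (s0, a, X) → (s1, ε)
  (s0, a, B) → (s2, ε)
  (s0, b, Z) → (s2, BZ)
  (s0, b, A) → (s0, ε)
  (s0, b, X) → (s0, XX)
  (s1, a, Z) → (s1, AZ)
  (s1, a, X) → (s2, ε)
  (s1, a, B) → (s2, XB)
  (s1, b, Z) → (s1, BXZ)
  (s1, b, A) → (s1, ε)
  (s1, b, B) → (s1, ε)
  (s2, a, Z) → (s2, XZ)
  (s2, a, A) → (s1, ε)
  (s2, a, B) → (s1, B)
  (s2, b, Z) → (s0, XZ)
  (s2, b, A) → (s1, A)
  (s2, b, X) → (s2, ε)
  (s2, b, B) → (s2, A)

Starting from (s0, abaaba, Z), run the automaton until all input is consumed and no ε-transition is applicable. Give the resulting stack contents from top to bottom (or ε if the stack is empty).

XZ

(s0, abaaba, Z)
  read a, top Z: go to s0, push ABZ → (s0, baaba, ABZ)
  read b, top A: go to s0, push ε → (s0, aaba, BZ)
  read a, top B: go to s2, push ε → (s2, aba, Z)
  read a, top Z: go to s2, push XZ → (s2, ba, XZ)
  read b, top X: go to s2, push ε → (s2, a, Z)
  read a, top Z: go to s2, push XZ → (s2, ε, XZ)
All input consumed in state s2 with stack XZ.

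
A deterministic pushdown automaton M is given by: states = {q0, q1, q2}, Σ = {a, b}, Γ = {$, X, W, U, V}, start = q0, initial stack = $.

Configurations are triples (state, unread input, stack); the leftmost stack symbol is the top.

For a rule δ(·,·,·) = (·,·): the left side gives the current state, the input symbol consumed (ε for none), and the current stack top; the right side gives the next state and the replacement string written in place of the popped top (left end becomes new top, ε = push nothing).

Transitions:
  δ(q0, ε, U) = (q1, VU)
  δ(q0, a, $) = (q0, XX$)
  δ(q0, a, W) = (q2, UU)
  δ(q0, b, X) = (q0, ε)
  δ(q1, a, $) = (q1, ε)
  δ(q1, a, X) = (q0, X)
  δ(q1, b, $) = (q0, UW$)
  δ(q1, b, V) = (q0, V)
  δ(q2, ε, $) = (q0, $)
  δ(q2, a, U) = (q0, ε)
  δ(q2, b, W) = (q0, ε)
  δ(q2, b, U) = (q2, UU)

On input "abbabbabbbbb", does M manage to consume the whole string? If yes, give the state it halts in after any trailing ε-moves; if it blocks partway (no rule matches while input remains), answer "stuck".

(q0, abbabbabbbbb, $)
  read a, top $: go to q0, push XX$ → (q0, bbabbabbbbb, XX$)
  read b, top X: go to q0, push ε → (q0, babbabbbbb, X$)
  read b, top X: go to q0, push ε → (q0, abbabbbbb, $)
  read a, top $: go to q0, push XX$ → (q0, bbabbbbb, XX$)
  read b, top X: go to q0, push ε → (q0, babbbbb, X$)
  read b, top X: go to q0, push ε → (q0, abbbbb, $)
  read a, top $: go to q0, push XX$ → (q0, bbbbb, XX$)
  read b, top X: go to q0, push ε → (q0, bbbb, X$)
  read b, top X: go to q0, push ε → (q0, bbb, $)
No transition for (q0, b, top $); M blocks with input bbb remaining.

stuck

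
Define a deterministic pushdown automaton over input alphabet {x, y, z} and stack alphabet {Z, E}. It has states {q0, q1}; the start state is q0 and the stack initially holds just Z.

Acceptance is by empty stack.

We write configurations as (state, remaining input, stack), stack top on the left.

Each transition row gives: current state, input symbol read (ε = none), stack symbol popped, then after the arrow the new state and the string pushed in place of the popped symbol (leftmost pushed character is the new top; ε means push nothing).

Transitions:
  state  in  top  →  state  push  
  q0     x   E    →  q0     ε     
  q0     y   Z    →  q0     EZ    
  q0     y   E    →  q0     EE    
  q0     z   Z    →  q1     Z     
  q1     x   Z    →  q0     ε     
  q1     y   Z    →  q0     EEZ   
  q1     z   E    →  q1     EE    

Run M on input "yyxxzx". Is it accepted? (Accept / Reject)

Accept

(q0, yyxxzx, Z)
  read y, top Z: go to q0, push EZ → (q0, yxxzx, EZ)
  read y, top E: go to q0, push EE → (q0, xxzx, EEZ)
  read x, top E: go to q0, push ε → (q0, xzx, EZ)
  read x, top E: go to q0, push ε → (q0, zx, Z)
  read z, top Z: go to q1, push Z → (q1, x, Z)
  read x, top Z: go to q0, push ε → (q0, ε, ε)
All input consumed and the stack is empty.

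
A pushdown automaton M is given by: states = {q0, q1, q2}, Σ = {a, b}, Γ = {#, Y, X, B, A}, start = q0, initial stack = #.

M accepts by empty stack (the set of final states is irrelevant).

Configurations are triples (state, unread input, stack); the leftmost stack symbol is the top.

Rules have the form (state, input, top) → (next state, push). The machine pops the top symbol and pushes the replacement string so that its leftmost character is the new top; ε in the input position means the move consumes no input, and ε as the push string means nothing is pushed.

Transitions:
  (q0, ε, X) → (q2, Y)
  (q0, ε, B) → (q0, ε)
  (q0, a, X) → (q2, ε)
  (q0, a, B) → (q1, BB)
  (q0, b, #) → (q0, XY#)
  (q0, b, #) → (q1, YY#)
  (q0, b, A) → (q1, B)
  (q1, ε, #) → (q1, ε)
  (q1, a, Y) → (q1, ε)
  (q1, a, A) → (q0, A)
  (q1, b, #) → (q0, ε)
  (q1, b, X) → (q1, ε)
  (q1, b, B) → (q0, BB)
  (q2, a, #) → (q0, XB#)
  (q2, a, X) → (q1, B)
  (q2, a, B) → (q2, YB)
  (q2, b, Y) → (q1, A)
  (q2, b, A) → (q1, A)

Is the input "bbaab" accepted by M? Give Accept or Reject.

No computation consumes all input and empties the stack.

Reject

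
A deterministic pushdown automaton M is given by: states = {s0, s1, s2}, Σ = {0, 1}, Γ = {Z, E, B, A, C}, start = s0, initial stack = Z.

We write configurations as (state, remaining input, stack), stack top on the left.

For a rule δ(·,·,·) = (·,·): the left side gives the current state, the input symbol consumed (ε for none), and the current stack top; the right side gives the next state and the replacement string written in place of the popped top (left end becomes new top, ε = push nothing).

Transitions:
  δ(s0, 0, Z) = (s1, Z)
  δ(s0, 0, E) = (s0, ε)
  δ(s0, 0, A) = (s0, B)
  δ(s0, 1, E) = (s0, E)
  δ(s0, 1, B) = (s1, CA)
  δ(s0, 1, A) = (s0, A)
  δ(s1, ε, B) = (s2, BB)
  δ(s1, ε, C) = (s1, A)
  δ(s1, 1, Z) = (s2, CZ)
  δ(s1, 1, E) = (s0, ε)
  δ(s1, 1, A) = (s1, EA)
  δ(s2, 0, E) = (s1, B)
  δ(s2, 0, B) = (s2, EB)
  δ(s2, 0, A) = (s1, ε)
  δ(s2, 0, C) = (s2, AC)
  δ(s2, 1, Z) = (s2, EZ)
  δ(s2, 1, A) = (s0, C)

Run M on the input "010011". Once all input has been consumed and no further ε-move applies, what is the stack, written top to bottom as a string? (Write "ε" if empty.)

AZ

(s0, 010011, Z) ⊢ (s1, 10011, Z) ⊢ (s2, 0011, CZ) ⊢ (s2, 011, ACZ) ⊢ (s1, 11, CZ) ⊢ (s1, 11, AZ) ⊢ (s1, 1, EAZ) ⊢ (s0, ε, AZ)
All input consumed in state s0 with stack AZ.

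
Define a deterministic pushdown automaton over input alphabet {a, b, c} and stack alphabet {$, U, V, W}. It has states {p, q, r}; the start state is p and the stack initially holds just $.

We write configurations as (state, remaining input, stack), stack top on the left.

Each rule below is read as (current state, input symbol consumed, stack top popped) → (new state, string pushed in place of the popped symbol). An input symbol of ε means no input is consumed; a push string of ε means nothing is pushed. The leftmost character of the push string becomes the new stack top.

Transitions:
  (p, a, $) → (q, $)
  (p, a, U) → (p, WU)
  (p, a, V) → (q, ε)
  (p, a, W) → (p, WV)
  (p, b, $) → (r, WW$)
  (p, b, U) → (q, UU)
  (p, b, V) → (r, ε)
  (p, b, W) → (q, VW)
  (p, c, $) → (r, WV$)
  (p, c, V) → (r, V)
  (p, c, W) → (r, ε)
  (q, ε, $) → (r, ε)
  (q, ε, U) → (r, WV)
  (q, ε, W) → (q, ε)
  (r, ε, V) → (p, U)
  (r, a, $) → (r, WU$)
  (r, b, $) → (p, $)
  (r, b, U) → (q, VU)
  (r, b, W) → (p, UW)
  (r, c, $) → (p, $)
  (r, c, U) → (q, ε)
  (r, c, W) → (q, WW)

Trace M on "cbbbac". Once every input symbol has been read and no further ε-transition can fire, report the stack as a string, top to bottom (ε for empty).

(p, cbbbac, $)
  read c, top $: go to r, push WV$ → (r, bbbac, WV$)
  read b, top W: go to p, push UW → (p, bbac, UWV$)
  read b, top U: go to q, push UU → (q, bac, UUWV$)
  ε-move, top U: go to r, push WV → (r, bac, WVUWV$)
  read b, top W: go to p, push UW → (p, ac, UWVUWV$)
  read a, top U: go to p, push WU → (p, c, WUWVUWV$)
  read c, top W: go to r, push ε → (r, ε, UWVUWV$)
All input consumed in state r with stack UWVUWV$.

UWVUWV$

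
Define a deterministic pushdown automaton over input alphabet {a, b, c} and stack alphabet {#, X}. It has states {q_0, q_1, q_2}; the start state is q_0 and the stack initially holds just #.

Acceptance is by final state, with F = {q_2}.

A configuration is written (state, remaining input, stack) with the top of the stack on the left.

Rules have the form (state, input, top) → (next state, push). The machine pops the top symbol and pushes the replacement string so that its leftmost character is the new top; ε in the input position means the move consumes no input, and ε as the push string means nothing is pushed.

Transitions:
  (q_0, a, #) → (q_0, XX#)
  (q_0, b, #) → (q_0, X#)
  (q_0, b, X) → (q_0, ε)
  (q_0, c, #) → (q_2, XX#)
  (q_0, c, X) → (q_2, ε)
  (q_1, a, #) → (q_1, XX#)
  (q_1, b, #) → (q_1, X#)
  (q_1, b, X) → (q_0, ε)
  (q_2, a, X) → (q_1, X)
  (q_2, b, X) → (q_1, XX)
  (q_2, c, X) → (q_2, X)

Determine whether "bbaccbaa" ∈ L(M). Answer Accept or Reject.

(q_0, bbaccbaa, #)
  read b, top #: go to q_0, push X# → (q_0, baccbaa, X#)
  read b, top X: go to q_0, push ε → (q_0, accbaa, #)
  read a, top #: go to q_0, push XX# → (q_0, ccbaa, XX#)
  read c, top X: go to q_2, push ε → (q_2, cbaa, X#)
  read c, top X: go to q_2, push X → (q_2, baa, X#)
  read b, top X: go to q_1, push XX → (q_1, aa, XX#)
No transition applies at (q_1, aa, XX#); input not fully consumed.

Reject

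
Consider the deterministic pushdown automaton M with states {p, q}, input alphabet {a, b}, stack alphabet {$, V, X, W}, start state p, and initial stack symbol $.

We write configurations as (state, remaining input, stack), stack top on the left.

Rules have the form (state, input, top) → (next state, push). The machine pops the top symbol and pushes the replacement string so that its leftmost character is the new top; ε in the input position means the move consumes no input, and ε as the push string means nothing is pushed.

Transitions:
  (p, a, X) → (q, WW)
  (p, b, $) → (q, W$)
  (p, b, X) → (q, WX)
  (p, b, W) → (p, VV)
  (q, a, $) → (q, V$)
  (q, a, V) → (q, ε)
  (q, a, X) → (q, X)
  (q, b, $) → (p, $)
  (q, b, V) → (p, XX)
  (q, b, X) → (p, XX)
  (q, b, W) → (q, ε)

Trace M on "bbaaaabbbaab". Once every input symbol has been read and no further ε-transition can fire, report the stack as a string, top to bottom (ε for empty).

(p, bbaaaabbbaab, $) ⊢ (q, baaaabbbaab, W$) ⊢ (q, aaaabbbaab, $) ⊢ (q, aaabbbaab, V$) ⊢ (q, aabbbaab, $) ⊢ (q, abbbaab, V$) ⊢ (q, bbbaab, $) ⊢ (p, bbaab, $) ⊢ (q, baab, W$) ⊢ (q, aab, $) ⊢ (q, ab, V$) ⊢ (q, b, $) ⊢ (p, ε, $)
All input consumed in state p with stack $.

$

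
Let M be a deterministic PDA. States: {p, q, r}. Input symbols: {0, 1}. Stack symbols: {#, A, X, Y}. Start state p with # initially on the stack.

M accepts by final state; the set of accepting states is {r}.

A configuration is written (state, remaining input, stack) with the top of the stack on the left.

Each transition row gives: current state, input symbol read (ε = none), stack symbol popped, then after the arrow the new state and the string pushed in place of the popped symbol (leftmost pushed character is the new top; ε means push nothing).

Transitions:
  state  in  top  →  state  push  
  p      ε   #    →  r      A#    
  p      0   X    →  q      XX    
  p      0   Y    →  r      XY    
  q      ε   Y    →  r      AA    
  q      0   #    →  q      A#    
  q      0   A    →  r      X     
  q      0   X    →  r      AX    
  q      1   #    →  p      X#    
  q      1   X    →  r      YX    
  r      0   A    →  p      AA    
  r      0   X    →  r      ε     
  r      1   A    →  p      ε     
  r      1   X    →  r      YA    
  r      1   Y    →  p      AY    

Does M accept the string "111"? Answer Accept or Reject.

Accept

(p, 111, #) ⊢ (r, 111, A#) ⊢ (p, 11, #) ⊢ (r, 11, A#) ⊢ (p, 1, #) ⊢ (r, 1, A#) ⊢ (p, ε, #) ⊢ (r, ε, A#)
All input consumed; state r ∈ F.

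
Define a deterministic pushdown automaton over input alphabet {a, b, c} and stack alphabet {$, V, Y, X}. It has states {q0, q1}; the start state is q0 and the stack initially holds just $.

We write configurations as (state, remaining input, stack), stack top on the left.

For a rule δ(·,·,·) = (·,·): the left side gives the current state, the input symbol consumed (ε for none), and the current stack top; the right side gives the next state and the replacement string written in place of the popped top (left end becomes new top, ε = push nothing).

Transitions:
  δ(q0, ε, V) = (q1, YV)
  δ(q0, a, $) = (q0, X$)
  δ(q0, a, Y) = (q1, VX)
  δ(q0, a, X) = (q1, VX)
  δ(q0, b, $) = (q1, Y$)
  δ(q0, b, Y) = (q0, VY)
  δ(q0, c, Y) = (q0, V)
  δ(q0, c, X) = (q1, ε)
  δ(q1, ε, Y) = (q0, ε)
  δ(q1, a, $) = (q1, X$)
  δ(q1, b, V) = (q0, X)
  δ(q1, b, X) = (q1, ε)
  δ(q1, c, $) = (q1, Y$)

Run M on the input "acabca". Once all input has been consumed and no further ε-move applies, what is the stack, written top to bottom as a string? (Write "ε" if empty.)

(q0, acabca, $) ⊢ (q0, cabca, X$) ⊢ (q1, abca, $) ⊢ (q1, bca, X$) ⊢ (q1, ca, $) ⊢ (q1, a, Y$) ⊢ (q0, a, $) ⊢ (q0, ε, X$)
All input consumed in state q0 with stack X$.

X$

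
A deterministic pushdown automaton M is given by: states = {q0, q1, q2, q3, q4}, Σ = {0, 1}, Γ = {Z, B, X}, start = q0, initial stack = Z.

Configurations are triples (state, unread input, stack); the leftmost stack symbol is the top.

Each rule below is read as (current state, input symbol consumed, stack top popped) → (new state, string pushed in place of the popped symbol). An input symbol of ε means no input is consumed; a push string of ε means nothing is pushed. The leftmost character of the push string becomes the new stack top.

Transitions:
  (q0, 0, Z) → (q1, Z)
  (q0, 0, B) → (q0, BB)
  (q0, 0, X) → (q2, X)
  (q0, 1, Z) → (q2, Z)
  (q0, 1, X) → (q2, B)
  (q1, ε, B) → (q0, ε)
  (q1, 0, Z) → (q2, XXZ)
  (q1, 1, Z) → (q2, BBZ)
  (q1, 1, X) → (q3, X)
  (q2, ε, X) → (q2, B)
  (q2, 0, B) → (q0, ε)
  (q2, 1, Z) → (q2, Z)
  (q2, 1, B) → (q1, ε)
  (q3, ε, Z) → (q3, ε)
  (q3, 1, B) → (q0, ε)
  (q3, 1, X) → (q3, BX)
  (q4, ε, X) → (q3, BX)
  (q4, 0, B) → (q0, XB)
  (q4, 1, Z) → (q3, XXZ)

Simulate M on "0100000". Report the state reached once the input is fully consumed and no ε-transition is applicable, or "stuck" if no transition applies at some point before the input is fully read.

q0

(q0, 0100000, Z) ⊢ (q1, 100000, Z) ⊢ (q2, 00000, BBZ) ⊢ (q0, 0000, BZ) ⊢ (q0, 000, BBZ) ⊢ (q0, 00, BBBZ) ⊢ (q0, 0, BBBBZ) ⊢ (q0, ε, BBBBBZ)
All input consumed; M is in state q0.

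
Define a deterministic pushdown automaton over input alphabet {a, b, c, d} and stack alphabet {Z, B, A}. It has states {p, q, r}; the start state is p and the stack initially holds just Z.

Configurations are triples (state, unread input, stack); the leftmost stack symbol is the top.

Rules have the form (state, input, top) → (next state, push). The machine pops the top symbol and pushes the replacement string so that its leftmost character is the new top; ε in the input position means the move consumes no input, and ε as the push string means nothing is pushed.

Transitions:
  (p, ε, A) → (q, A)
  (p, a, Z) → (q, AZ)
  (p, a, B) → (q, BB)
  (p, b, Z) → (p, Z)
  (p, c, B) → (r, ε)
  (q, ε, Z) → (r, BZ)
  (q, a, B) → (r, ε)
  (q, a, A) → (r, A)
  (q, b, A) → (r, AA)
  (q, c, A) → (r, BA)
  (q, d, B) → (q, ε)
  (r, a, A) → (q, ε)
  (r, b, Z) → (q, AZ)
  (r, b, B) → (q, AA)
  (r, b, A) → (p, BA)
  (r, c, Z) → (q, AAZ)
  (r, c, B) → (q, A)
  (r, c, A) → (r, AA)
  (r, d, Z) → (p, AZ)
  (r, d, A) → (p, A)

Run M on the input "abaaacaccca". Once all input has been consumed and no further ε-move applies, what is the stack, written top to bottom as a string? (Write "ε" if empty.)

(p, abaaacaccca, Z)
  read a, top Z: go to q, push AZ → (q, baaacaccca, AZ)
  read b, top A: go to r, push AA → (r, aaacaccca, AAZ)
  read a, top A: go to q, push ε → (q, aacaccca, AZ)
  read a, top A: go to r, push A → (r, acaccca, AZ)
  read a, top A: go to q, push ε → (q, caccca, Z)
  ε-move, top Z: go to r, push BZ → (r, caccca, BZ)
  read c, top B: go to q, push A → (q, accca, AZ)
  read a, top A: go to r, push A → (r, ccca, AZ)
  read c, top A: go to r, push AA → (r, cca, AAZ)
  read c, top A: go to r, push AA → (r, ca, AAAZ)
  read c, top A: go to r, push AA → (r, a, AAAAZ)
  read a, top A: go to q, push ε → (q, ε, AAAZ)
All input consumed in state q with stack AAAZ.

AAAZ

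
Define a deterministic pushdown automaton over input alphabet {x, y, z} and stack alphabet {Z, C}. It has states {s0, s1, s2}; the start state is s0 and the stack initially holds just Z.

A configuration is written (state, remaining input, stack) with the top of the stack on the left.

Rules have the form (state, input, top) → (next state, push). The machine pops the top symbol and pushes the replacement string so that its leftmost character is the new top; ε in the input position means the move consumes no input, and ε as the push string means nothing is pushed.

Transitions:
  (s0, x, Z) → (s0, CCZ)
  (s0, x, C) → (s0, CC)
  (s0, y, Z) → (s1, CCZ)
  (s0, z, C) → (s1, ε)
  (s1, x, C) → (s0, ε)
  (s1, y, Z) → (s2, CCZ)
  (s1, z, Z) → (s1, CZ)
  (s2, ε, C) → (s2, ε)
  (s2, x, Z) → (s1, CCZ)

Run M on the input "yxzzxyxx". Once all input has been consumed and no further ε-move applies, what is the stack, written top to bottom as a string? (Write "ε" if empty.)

(s0, yxzzxyxx, Z)
  read y, top Z: go to s1, push CCZ → (s1, xzzxyxx, CCZ)
  read x, top C: go to s0, push ε → (s0, zzxyxx, CZ)
  read z, top C: go to s1, push ε → (s1, zxyxx, Z)
  read z, top Z: go to s1, push CZ → (s1, xyxx, CZ)
  read x, top C: go to s0, push ε → (s0, yxx, Z)
  read y, top Z: go to s1, push CCZ → (s1, xx, CCZ)
  read x, top C: go to s0, push ε → (s0, x, CZ)
  read x, top C: go to s0, push CC → (s0, ε, CCZ)
All input consumed in state s0 with stack CCZ.

CCZ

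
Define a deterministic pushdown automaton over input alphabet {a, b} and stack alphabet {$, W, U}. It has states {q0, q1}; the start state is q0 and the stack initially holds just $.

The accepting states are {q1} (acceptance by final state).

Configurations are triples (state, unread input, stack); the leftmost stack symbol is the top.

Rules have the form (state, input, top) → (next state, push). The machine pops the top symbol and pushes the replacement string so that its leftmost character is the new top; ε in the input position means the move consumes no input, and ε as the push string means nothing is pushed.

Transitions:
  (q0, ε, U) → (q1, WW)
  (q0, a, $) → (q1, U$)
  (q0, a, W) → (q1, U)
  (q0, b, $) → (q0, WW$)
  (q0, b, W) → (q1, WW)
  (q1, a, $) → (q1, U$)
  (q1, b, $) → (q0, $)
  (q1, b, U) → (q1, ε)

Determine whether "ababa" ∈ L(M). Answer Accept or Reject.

(q0, ababa, $)
  read a, top $: go to q1, push U$ → (q1, baba, U$)
  read b, top U: go to q1, push ε → (q1, aba, $)
  read a, top $: go to q1, push U$ → (q1, ba, U$)
  read b, top U: go to q1, push ε → (q1, a, $)
  read a, top $: go to q1, push U$ → (q1, ε, U$)
All input consumed; state q1 ∈ F.

Accept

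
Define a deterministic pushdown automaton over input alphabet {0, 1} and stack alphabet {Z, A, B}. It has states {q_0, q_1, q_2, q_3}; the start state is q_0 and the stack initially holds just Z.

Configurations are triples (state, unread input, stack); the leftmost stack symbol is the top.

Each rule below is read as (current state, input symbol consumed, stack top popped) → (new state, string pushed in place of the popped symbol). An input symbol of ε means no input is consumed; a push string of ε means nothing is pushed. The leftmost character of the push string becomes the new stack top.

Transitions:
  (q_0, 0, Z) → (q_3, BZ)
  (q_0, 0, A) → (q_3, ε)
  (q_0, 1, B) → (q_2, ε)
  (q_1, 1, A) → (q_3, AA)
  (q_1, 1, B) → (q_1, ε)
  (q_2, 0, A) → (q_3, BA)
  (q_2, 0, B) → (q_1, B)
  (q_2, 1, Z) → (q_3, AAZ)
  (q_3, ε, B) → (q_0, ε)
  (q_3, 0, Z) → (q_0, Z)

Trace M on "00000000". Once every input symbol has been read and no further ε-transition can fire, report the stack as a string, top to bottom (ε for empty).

Z

(q_0, 00000000, Z) ⊢ (q_3, 0000000, BZ) ⊢ (q_0, 0000000, Z) ⊢ (q_3, 000000, BZ) ⊢ (q_0, 000000, Z) ⊢ (q_3, 00000, BZ) ⊢ (q_0, 00000, Z) ⊢ (q_3, 0000, BZ) ⊢ (q_0, 0000, Z) ⊢ (q_3, 000, BZ) ⊢ (q_0, 000, Z) ⊢ (q_3, 00, BZ) ⊢ (q_0, 00, Z) ⊢ (q_3, 0, BZ) ⊢ (q_0, 0, Z) ⊢ (q_3, ε, BZ) ⊢ (q_0, ε, Z)
All input consumed in state q_0 with stack Z.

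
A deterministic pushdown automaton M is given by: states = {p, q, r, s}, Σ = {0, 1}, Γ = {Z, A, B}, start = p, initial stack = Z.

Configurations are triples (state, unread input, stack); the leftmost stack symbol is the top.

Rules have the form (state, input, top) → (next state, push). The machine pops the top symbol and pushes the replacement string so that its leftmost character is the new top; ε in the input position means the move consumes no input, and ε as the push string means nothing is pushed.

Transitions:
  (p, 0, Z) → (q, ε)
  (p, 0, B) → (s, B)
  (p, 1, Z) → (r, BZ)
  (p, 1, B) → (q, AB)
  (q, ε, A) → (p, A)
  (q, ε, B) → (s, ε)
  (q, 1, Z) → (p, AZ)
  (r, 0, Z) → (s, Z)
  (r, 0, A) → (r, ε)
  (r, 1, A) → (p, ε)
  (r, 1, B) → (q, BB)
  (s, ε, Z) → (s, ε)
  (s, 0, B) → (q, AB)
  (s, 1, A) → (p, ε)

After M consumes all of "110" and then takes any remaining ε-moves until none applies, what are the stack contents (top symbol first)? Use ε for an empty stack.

ABZ

(p, 110, Z)
  read 1, top Z: go to r, push BZ → (r, 10, BZ)
  read 1, top B: go to q, push BB → (q, 0, BBZ)
  ε-move, top B: go to s, push ε → (s, 0, BZ)
  read 0, top B: go to q, push AB → (q, ε, ABZ)
  ε-move, top A: go to p, push A → (p, ε, ABZ)
All input consumed in state p with stack ABZ.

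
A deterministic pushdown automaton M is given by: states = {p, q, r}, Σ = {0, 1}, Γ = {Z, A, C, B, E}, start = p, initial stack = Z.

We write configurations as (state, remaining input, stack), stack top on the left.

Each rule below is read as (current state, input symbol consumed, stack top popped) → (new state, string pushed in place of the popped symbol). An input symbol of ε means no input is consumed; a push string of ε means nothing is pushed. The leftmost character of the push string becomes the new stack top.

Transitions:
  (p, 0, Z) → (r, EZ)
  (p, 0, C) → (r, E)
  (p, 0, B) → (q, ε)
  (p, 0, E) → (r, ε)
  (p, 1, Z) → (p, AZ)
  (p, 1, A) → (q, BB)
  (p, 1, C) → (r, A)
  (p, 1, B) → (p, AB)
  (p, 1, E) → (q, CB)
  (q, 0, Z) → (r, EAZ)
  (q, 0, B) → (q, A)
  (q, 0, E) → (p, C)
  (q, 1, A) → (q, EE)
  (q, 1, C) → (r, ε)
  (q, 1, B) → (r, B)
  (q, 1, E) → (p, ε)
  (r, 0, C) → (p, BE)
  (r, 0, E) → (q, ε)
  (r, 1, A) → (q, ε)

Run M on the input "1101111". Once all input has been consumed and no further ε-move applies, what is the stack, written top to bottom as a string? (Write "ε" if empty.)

BBZ

(p, 1101111, Z) ⊢ (p, 101111, AZ) ⊢ (q, 01111, BBZ) ⊢ (q, 1111, ABZ) ⊢ (q, 111, EEBZ) ⊢ (p, 11, EBZ) ⊢ (q, 1, CBBZ) ⊢ (r, ε, BBZ)
All input consumed in state r with stack BBZ.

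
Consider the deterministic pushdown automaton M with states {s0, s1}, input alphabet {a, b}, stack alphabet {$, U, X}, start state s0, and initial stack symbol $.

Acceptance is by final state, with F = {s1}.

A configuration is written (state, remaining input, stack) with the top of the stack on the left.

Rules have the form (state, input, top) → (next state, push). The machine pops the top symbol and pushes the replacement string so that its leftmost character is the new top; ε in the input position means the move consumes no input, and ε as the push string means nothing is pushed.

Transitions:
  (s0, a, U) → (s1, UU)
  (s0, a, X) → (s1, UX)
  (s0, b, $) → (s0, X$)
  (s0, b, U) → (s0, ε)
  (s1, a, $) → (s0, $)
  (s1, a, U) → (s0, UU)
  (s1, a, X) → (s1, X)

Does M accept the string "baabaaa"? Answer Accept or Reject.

(s0, baabaaa, $) ⊢ (s0, aabaaa, X$) ⊢ (s1, abaaa, UX$) ⊢ (s0, baaa, UUX$) ⊢ (s0, aaa, UX$) ⊢ (s1, aa, UUX$) ⊢ (s0, a, UUUX$) ⊢ (s1, ε, UUUUX$)
All input consumed; state s1 ∈ F.

Accept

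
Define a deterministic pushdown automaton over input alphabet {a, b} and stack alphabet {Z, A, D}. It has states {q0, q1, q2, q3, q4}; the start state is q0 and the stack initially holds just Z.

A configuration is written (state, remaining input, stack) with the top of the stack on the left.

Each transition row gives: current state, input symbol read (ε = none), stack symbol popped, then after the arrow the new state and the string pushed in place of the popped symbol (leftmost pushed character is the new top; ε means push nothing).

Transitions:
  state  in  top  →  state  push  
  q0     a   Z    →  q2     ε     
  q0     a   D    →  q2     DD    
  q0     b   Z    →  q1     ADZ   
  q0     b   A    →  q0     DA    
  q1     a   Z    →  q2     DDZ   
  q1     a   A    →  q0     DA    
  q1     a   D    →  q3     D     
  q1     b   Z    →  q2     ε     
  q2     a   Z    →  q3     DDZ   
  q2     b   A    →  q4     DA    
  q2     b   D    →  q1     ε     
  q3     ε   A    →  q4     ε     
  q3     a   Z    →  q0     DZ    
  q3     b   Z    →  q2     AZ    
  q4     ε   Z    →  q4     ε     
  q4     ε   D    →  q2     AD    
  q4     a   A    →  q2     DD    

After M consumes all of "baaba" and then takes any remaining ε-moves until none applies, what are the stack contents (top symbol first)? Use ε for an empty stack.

(q0, baaba, Z)
  read b, top Z: go to q1, push ADZ → (q1, aaba, ADZ)
  read a, top A: go to q0, push DA → (q0, aba, DADZ)
  read a, top D: go to q2, push DD → (q2, ba, DDADZ)
  read b, top D: go to q1, push ε → (q1, a, DADZ)
  read a, top D: go to q3, push D → (q3, ε, DADZ)
All input consumed in state q3 with stack DADZ.

DADZ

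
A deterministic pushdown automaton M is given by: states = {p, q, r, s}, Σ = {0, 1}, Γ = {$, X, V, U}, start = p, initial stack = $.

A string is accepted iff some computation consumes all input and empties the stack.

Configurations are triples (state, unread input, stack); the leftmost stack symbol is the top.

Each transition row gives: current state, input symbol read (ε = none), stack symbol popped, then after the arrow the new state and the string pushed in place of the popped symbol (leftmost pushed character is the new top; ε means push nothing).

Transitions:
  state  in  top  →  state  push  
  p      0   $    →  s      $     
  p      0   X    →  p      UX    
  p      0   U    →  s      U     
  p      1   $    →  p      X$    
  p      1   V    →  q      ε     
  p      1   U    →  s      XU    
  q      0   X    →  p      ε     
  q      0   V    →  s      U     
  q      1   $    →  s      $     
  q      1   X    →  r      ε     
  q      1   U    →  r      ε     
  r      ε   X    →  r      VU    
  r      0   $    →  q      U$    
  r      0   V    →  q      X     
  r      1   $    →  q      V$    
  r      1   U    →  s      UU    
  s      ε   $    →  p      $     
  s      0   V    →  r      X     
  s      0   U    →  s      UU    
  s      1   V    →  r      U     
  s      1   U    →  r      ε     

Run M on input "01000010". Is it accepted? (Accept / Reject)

(p, 01000010, $) ⊢ (s, 1000010, $) ⊢ (p, 1000010, $) ⊢ (p, 000010, X$) ⊢ (p, 00010, UX$) ⊢ (s, 0010, UX$) ⊢ (s, 010, UUX$) ⊢ (s, 10, UUUX$) ⊢ (r, 0, UUX$)
No transition applies at (r, 0, UUX$); input not fully consumed.

Reject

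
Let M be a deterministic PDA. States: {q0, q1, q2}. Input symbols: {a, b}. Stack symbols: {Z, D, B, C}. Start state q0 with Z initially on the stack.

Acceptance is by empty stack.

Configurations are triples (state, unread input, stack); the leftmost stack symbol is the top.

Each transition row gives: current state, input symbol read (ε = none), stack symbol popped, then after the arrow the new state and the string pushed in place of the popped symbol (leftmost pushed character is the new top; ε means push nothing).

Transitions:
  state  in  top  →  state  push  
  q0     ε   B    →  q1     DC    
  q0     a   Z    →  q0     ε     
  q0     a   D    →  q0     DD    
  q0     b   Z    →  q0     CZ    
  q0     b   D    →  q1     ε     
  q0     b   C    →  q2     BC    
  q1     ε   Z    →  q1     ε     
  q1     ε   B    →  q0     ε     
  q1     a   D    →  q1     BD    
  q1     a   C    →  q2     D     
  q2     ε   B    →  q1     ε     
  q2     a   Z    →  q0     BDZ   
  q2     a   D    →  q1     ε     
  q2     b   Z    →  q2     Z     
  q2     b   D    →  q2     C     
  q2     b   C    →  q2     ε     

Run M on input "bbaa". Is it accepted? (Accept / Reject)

(q0, bbaa, Z)
  read b, top Z: go to q0, push CZ → (q0, baa, CZ)
  read b, top C: go to q2, push BC → (q2, aa, BCZ)
  ε-move, top B: go to q1, push ε → (q1, aa, CZ)
  read a, top C: go to q2, push D → (q2, a, DZ)
  read a, top D: go to q1, push ε → (q1, ε, Z)
  ε-move, top Z: go to q1, push ε → (q1, ε, ε)
All input consumed and the stack is empty.

Accept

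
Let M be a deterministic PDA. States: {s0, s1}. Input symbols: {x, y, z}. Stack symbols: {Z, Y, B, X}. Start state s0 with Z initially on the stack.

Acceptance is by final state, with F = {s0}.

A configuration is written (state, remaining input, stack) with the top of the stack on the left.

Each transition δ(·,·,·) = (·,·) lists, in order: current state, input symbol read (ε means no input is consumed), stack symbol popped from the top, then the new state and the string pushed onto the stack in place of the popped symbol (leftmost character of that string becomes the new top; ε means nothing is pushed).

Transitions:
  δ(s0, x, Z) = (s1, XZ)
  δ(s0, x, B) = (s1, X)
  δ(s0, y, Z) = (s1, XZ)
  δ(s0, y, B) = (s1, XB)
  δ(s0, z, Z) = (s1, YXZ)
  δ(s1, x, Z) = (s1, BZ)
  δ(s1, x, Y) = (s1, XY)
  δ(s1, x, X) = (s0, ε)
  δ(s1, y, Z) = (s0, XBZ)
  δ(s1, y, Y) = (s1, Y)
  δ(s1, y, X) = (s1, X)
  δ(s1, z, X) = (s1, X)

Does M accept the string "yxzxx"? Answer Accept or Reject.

Accept

(s0, yxzxx, Z) ⊢ (s1, xzxx, XZ) ⊢ (s0, zxx, Z) ⊢ (s1, xx, YXZ) ⊢ (s1, x, XYXZ) ⊢ (s0, ε, YXZ)
All input consumed; state s0 ∈ F.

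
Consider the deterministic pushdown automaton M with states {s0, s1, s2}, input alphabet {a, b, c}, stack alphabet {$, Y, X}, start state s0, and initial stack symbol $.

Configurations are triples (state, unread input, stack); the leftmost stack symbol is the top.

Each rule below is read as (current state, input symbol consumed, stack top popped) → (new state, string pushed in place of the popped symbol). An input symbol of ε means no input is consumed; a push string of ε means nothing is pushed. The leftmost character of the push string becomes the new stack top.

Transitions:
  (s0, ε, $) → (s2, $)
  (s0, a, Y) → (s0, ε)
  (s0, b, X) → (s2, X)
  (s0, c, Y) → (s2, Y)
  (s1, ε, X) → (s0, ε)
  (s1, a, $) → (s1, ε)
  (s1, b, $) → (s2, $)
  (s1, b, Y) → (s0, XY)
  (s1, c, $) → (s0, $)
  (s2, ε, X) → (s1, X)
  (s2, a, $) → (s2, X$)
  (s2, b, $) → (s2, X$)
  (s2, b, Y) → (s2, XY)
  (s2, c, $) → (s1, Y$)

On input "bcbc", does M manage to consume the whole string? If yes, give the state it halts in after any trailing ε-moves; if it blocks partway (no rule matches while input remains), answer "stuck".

(s0, bcbc, $)
  ε-move, top $: go to s2, push $ → (s2, bcbc, $)
  read b, top $: go to s2, push X$ → (s2, cbc, X$)
  ε-move, top X: go to s1, push X → (s1, cbc, X$)
  ε-move, top X: go to s0, push ε → (s0, cbc, $)
  ε-move, top $: go to s2, push $ → (s2, cbc, $)
  read c, top $: go to s1, push Y$ → (s1, bc, Y$)
  read b, top Y: go to s0, push XY → (s0, c, XY$)
No transition for (s0, c, top X); M blocks with input c remaining.

stuck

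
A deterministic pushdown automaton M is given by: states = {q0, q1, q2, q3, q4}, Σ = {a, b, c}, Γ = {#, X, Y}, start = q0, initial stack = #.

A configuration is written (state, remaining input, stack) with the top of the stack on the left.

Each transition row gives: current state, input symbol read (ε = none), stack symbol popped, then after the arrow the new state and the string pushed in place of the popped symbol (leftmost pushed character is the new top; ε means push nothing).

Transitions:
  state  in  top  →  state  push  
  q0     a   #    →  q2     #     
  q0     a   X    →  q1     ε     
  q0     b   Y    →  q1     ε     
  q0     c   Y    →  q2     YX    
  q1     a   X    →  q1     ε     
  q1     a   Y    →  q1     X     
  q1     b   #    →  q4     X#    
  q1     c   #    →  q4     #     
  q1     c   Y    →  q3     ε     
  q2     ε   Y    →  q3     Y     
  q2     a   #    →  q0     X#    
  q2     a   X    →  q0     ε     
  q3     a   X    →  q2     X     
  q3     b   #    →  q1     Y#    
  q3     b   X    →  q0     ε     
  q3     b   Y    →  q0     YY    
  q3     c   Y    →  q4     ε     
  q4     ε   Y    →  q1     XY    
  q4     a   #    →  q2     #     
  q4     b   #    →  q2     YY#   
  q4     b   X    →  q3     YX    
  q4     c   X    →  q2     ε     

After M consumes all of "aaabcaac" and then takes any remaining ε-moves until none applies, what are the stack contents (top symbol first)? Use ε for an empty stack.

(q0, aaabcaac, #)
  read a, top #: go to q2, push # → (q2, aabcaac, #)
  read a, top #: go to q0, push X# → (q0, abcaac, X#)
  read a, top X: go to q1, push ε → (q1, bcaac, #)
  read b, top #: go to q4, push X# → (q4, caac, X#)
  read c, top X: go to q2, push ε → (q2, aac, #)
  read a, top #: go to q0, push X# → (q0, ac, X#)
  read a, top X: go to q1, push ε → (q1, c, #)
  read c, top #: go to q4, push # → (q4, ε, #)
All input consumed in state q4 with stack #.

#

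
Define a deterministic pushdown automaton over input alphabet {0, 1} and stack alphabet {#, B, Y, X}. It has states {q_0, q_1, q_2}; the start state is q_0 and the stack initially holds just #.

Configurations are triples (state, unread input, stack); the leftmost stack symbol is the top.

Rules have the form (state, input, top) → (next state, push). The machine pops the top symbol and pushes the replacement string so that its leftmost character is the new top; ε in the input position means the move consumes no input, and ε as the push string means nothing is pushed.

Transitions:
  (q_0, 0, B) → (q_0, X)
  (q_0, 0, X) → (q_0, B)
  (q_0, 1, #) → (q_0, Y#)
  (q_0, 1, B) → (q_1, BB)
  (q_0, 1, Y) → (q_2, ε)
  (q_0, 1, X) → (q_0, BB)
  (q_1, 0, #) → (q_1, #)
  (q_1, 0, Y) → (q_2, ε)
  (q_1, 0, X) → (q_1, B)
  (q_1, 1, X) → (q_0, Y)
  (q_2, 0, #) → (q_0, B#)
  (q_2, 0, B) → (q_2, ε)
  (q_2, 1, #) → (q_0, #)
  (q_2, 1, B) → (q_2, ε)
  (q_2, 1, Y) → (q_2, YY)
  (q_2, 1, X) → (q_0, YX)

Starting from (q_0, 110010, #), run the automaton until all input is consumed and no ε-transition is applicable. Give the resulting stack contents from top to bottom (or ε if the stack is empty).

(q_0, 110010, #)
  read 1, top #: go to q_0, push Y# → (q_0, 10010, Y#)
  read 1, top Y: go to q_2, push ε → (q_2, 0010, #)
  read 0, top #: go to q_0, push B# → (q_0, 010, B#)
  read 0, top B: go to q_0, push X → (q_0, 10, X#)
  read 1, top X: go to q_0, push BB → (q_0, 0, BB#)
  read 0, top B: go to q_0, push X → (q_0, ε, XB#)
All input consumed in state q_0 with stack XB#.

XB#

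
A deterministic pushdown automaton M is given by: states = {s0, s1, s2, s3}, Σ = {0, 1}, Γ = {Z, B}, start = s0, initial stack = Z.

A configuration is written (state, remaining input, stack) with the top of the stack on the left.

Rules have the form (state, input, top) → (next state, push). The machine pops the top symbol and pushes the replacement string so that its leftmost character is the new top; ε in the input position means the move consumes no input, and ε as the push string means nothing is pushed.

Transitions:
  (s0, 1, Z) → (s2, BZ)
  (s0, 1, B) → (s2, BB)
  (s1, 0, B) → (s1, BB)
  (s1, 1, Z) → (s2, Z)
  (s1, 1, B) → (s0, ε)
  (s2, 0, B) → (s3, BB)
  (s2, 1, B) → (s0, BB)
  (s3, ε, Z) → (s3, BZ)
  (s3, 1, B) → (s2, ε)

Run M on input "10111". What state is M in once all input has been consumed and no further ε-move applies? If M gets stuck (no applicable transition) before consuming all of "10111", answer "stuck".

s2

(s0, 10111, Z) ⊢ (s2, 0111, BZ) ⊢ (s3, 111, BBZ) ⊢ (s2, 11, BZ) ⊢ (s0, 1, BBZ) ⊢ (s2, ε, BBBZ)
All input consumed; M is in state s2.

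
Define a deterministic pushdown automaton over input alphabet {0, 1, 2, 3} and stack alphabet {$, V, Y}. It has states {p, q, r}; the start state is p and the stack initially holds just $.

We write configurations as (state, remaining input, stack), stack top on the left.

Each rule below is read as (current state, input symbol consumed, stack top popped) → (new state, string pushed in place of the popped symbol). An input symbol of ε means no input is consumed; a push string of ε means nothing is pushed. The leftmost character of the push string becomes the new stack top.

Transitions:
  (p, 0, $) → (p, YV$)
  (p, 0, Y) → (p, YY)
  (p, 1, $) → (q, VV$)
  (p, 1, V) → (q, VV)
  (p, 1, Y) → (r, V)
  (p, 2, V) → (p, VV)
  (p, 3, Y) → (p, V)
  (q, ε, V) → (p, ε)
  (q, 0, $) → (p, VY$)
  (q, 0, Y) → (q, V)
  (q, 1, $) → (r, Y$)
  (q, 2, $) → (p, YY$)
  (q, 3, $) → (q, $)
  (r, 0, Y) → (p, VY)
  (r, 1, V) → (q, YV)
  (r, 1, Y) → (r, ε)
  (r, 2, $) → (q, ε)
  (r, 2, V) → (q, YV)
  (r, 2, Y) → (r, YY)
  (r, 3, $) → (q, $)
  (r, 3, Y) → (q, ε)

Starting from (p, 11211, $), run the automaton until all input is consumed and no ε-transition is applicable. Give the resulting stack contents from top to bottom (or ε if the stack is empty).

(p, 11211, $)
  read 1, top $: go to q, push VV$ → (q, 1211, VV$)
  ε-move, top V: go to p, push ε → (p, 1211, V$)
  read 1, top V: go to q, push VV → (q, 211, VV$)
  ε-move, top V: go to p, push ε → (p, 211, V$)
  read 2, top V: go to p, push VV → (p, 11, VV$)
  read 1, top V: go to q, push VV → (q, 1, VVV$)
  ε-move, top V: go to p, push ε → (p, 1, VV$)
  read 1, top V: go to q, push VV → (q, ε, VVV$)
  ε-move, top V: go to p, push ε → (p, ε, VV$)
All input consumed in state p with stack VV$.

VV$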